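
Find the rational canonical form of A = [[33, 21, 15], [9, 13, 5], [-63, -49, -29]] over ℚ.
R = [[6, 0, 0], [0, 0, -30], [0, 1, 11]]

The invariant factors of A (the non-unit diagonal entries of the Smith normal form of xI - A over ℚ[x]) are x - 6, (x - 6)(x - 5), each dividing the next. The characteristic polynomial is their product, (x - 6)^2(x - 5).

The rational canonical form is the block-diagonal matrix of companion matrices C(f_i):
R = [[6, 0, 0], [0, 0, -30], [0, 1, 11]].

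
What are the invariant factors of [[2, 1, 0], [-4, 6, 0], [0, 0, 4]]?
x - 4, (x - 4)^2

The Jordan structure of A has elementary divisors (x - 4)^2, (x - 4). Arranging the block sizes at each eigenvalue in decreasing order and taking row products gives the invariant factors.

Invariant factors (smallest first, each dividing the next): x - 4, (x - 4)^2.

Check: the last factor (x - 4)^2 is the minimal polynomial, and the product (x - 4)^3 is the characteristic polynomial.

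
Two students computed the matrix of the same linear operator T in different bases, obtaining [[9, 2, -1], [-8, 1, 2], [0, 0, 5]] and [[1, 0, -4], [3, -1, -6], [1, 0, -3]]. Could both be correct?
trace(A) = 15 but trace(B) = -3. The trace is a similarity invariant, so A and B are not similar.

No.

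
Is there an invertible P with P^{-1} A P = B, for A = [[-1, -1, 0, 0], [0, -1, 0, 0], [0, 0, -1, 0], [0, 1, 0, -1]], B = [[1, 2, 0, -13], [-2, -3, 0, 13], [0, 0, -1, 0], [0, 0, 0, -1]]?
Two matrices over a field are similar if and only if they have the same invariant factors.

Both A and B have characteristic polynomial (x + 1)^4 and minimal polynomial (x + 1)^2. Computing further, both have invariant factors x + 1, x + 1, (x + 1)^2. Hence A and B are similar.

Yes.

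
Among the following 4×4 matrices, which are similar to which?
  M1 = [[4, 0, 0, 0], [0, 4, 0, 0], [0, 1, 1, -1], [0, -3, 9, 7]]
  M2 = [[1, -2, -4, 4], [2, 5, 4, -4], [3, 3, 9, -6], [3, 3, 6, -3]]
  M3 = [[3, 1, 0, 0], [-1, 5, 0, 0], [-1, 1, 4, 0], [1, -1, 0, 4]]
Characteristic polynomials: χ_{M1} = (x - 4)^4, χ_{M2} = (x - 3)^4, χ_{M3} = (x - 4)^4.

{M1, M3}: invariant factors x - 4, x - 4, (x - 4)^2.

{M2}: invariant factors x - 3, x - 3, (x - 3)^2.

Matrices are similar if and only if their invariant-factor lists agree; the partition into similarity classes is {M1, M3}, {M2}.

2 classes: {M1, M3}, {M2}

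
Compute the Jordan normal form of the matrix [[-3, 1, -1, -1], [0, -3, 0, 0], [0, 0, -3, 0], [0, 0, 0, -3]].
J = [[-3, 1, 0, 0], [0, -3, 0, 0], [0, 0, -3, 0], [0, 0, 0, -3]]

The characteristic polynomial is det(xI - A) = (x + 3)^4, so the eigenvalues are -3 (algebraic multiplicity 4).

For λ = -3: rank(A + 3I) = 1, rank((A + 3I)^2) = 0. The eigenspace has dimension 4 - 1 = 3, so there are 3 Jordan blocks; the rank sequence gives block sizes [2, 1, 1].

Assembling the blocks gives the Jordan form J above.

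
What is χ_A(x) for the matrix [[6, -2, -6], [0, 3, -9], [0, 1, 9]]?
xI - A = [[x - 6, 2, 6], [0, x - 3, 9], [0, -1, x - 9]].

Expanding det(xI - A) along the first row:
det(xI - A) = + (x - 6)·det([[x - 3, 9], [-1, x - 9]]) - (2)·det([[0, 9], [0, x - 9]]) + (6)·det([[0, x - 3], [0, -1]]).

Evaluating gives χ_A(x) = x^3 - 18x^2 + 108x - 216 = (x - 6)^3.

χ_A(x) = (x - 6)^3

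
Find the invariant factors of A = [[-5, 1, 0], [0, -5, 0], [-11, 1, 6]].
The Jordan structure of A has elementary divisors (x + 5)^2, (x - 6). Arranging the block sizes at each eigenvalue in decreasing order and taking row products gives the invariant factors.

Invariant factors (smallest first, each dividing the next): (x - 6)(x + 5)^2.

Check: the last factor (x - 6)(x + 5)^2 is the minimal polynomial, and the product (x - 6)(x + 5)^2 is the characteristic polynomial.

(x - 6)(x + 5)^2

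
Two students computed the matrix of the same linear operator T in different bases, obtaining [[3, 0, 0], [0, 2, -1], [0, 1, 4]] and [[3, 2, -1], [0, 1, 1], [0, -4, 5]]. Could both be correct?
Yes.

Two matrices over a field are similar if and only if they have the same invariant factors.

Both A and B have characteristic polynomial (x - 3)^3 and minimal polynomial (x - 3)^2. Computing further, both have invariant factors x - 3, (x - 3)^2. Hence A and B are similar.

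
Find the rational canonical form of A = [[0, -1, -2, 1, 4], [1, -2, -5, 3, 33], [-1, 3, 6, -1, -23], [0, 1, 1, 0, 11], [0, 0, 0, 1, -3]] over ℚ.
The invariant factors of A (the non-unit diagonal entries of the Smith normal form of xI - A over ℚ[x]) are x^2 - 3x - 1, (x + 5)(x^2 - 3x - 1), each dividing the next. The characteristic polynomial is their product, (x + 5)(x^2 - 3x - 1)^2.

The rational canonical form is the block-diagonal matrix of companion matrices C(f_i):
R = [[0, 1, 0, 0, 0], [1, 3, 0, 0, 0], [0, 0, 0, 0, 5], [0, 0, 1, 0, 16], [0, 0, 0, 1, -2]].

Note the characteristic polynomial does not split into linear factors over ℚ, so A has no Jordan form over ℚ; the rational canonical form exists over any field.

R = [[0, 1, 0, 0, 0], [1, 3, 0, 0, 0], [0, 0, 0, 0, 5], [0, 0, 1, 0, 16], [0, 0, 0, 1, -2]]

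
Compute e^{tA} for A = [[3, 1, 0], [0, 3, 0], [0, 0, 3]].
e^{tA} = [[e^{3*t}, t*e^{3*t}, 0], [0, e^{3*t}, 0], [0, 0, e^{3*t}]]

A has Jordan form J = [[3, 1, 0], [0, 3, 0], [0, 0, 3]] with A = PJP^{-1}, so e^{tA} = P e^{tJ} P^{-1}.

For a Jordan block J_k(λ), e^{tJ_k(λ)} = e^{λt} · (I + tN + t^2 N^2/2! + ... + t^{k-1} N^{k-1}/(k-1)!) where N is the nilpotent superdiagonal part.

Assembling the blocks and conjugating back gives the entries of e^{tA} as shown above.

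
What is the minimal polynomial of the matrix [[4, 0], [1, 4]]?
The characteristic polynomial factors as (x - 4)^2. The minimal polynomial is ∏(x - λ)^{k_λ} where k_λ is the size of the largest Jordan block at λ.

For λ = 4: rank(A - 4I) = 1, and the largest Jordan block has size 2 (the smallest k with rank((A - 4I)^k) = rank((A - 4I)^(k+1))).

So m_A(x) = (x - 4)^2.

m_A(x) = (x - 4)^2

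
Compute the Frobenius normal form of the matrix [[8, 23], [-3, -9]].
R = [[0, 3], [1, -1]]

The invariant factors of A (the non-unit diagonal entries of the Smith normal form of xI - A over ℚ[x]) are x^2 + x - 3, each dividing the next. The characteristic polynomial is their product, x^2 + x - 3.

The rational canonical form is the block-diagonal matrix of companion matrices C(f_i):
R = [[0, 3], [1, -1]].

Note the characteristic polynomial does not split into linear factors over ℚ, so A has no Jordan form over ℚ; the rational canonical form exists over any field.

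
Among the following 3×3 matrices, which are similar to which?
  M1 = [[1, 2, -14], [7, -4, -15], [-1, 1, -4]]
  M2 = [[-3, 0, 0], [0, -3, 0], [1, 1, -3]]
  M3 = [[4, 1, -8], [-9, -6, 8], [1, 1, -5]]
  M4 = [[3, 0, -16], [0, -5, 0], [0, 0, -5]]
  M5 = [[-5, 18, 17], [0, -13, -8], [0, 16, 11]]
3 classes: {M1, M3, M5}, {M2}, {M4}

Characteristic polynomials: χ_{M1} = (x - 3)(x + 5)^2, χ_{M2} = (x + 3)^3, χ_{M3} = (x - 3)(x + 5)^2, χ_{M4} = (x - 3)(x + 5)^2, χ_{M5} = (x - 3)(x + 5)^2.

{M1, M3, M5}: invariant factors (x - 3)(x + 5)^2.

{M2}: invariant factors x + 3, (x + 3)^2.

{M4}: invariant factors x + 5, (x - 3)(x + 5).

Matrices are similar if and only if their invariant-factor lists agree; the partition into similarity classes is {M1, M3, M5}, {M2}, {M4}.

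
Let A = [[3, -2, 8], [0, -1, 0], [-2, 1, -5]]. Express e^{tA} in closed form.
A has Jordan form J = [[-1, 1, 0], [0, -1, 0], [0, 0, -1]] with A = PJP^{-1}, so e^{tA} = P e^{tJ} P^{-1}.

For a Jordan block J_k(λ), e^{tJ_k(λ)} = e^{λt} · (I + tN + t^2 N^2/2! + ... + t^{k-1} N^{k-1}/(k-1)!) where N is the nilpotent superdiagonal part.

Assembling the blocks and conjugating back gives the entries of e^{tA} as shown above.

e^{tA} = [[(4*t + 1)*e^{-t}, -2*t*e^{-t}, 8*t*e^{-t}], [0, e^{-t}, 0], [-2*t*e^{-t}, t*e^{-t}, (1 - 4*t)*e^{-t}]]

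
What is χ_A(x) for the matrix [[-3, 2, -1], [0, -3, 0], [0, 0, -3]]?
χ_A(x) = (x + 3)^3

xI - A = [[x + 3, -2, 1], [0, x + 3, 0], [0, 0, x + 3]].

Expanding det(xI - A) along the first row:
det(xI - A) = + (x + 3)·det([[x + 3, 0], [0, x + 3]]) - (-2)·det([[0, 0], [0, x + 3]]) + (1)·det([[0, x + 3], [0, 0]]).

Evaluating gives χ_A(x) = x^3 + 9x^2 + 27x + 27 = (x + 3)^3.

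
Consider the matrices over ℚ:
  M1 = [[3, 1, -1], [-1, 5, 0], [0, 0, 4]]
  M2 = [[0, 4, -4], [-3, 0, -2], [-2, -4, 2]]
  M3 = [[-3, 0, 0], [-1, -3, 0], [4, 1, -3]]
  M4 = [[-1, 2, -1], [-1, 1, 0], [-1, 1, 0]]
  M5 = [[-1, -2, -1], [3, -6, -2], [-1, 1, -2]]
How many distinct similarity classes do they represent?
4 classes: {M1}, {M2}, {M3, M5}, {M4}

Characteristic polynomials: χ_{M1} = (x - 4)^3, χ_{M2} = (x - 2)^2(x + 2), χ_{M3} = (x + 3)^3, χ_{M4} = x^3, χ_{M5} = (x + 3)^3.

{M1}: invariant factors (x - 4)^3.

{M2}: invariant factors (x - 2)^2(x + 2).

{M3, M5}: invariant factors (x + 3)^3.

{M4}: invariant factors x^3.

Matrices are similar if and only if their invariant-factor lists agree; the partition into similarity classes is {M1}, {M2}, {M3, M5}, {M4}.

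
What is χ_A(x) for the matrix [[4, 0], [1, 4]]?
xI - A = [[x - 4, 0], [-1, x - 4]].

Expanding det(xI - A) along the first row:
det(xI - A) = + (x - 4)·det([[x - 4]]) - (0)·det([[-1]]).

Evaluating gives χ_A(x) = x^2 - 8x + 16 = (x - 4)^2.

χ_A(x) = (x - 4)^2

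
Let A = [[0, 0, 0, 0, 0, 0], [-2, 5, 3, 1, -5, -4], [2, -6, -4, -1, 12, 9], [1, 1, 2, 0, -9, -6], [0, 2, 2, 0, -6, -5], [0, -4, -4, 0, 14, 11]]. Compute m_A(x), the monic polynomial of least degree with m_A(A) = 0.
m_A(x) = x(x - 2)(x - 1)^3

The characteristic polynomial factors as x(x - 2)(x - 1)^4. The minimal polynomial is ∏(x - λ)^{k_λ} where k_λ is the size of the largest Jordan block at λ.

For λ = 0: rank(A) = 5, and the largest Jordan block has size 1 (the smallest k with rank(A^k) = rank(A^(k+1))).
For λ = 1: rank(A - I) = 4, and the largest Jordan block has size 3 (the smallest k with rank((A - I)^k) = rank((A - I)^(k+1))).
For λ = 2: rank(A - 2I) = 5, and the largest Jordan block has size 1 (the smallest k with rank((A - 2I)^k) = rank((A - 2I)^(k+1))).

So m_A(x) = x(x - 2)(x - 1)^3.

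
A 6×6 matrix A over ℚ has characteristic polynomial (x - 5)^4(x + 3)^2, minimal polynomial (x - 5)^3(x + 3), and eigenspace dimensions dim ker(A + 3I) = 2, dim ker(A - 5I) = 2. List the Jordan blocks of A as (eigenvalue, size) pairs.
λ = -3: algebraic multiplicity 2 (exponent in χ_A), largest block size 1 (exponent in m_A), 2 blocks (geometric multiplicity). These force block sizes [1, 1].
λ = 5: algebraic multiplicity 4 (exponent in χ_A), largest block size 3 (exponent in m_A), 2 blocks (geometric multiplicity). These force block sizes [3, 1].

Jordan blocks: (-3, 1), (-3, 1), (5, 3), (5, 1)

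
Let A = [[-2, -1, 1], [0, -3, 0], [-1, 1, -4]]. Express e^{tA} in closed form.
A has Jordan form J = [[-3, 1, 0], [0, -3, 0], [0, 0, -3]] with A = PJP^{-1}, so e^{tA} = P e^{tJ} P^{-1}.

For a Jordan block J_k(λ), e^{tJ_k(λ)} = e^{λt} · (I + tN + t^2 N^2/2! + ... + t^{k-1} N^{k-1}/(k-1)!) where N is the nilpotent superdiagonal part.

Assembling the blocks and conjugating back gives the entries of e^{tA} as shown above.

e^{tA} = [[(t + 1)*e^{-3*t}, -t*e^{-3*t}, t*e^{-3*t}], [0, e^{-3*t}, 0], [-t*e^{-3*t}, t*e^{-3*t}, (1 - t)*e^{-3*t}]]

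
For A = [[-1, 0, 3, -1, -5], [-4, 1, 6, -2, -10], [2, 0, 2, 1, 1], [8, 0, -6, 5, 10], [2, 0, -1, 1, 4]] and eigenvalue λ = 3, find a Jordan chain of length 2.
We seek v_1 ∈ ker((A - 3I)^2) \ ker(A - 3I), then set v_{i+1} = (A - 3I) v_i.

One such chain is v_1 = [[0, 0, 0, 1, 0]]^T, v_2 = [[-1, -2, 1, 2, 1]]^T. Check: (A - 3I) v_2 = [[0, 0, 0, 0, 0]]^T = 0.

v_1 = [[0, 0, 0, 1, 0]]^T, v_2 = [[-1, -2, 1, 2, 1]]^T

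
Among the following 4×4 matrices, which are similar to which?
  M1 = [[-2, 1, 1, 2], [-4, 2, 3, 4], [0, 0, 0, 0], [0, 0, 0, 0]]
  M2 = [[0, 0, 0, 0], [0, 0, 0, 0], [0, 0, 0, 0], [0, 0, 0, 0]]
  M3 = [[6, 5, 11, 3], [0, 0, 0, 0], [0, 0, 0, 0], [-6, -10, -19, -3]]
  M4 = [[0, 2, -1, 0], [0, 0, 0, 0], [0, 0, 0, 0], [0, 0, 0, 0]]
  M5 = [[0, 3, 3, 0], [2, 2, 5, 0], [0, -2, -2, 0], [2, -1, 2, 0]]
Characteristic polynomials: χ_{M1} = x^4, χ_{M2} = x^4, χ_{M3} = x^3(x - 3), χ_{M4} = x^4, χ_{M5} = x^4.

{M1, M5}: invariant factors x, x^3.

{M2}: invariant factors x, x, x, x.

{M3}: invariant factors x, x^2(x - 3).

{M4}: invariant factors x, x, x^2.

Matrices are similar if and only if their invariant-factor lists agree; the partition into similarity classes is {M1, M5}, {M2}, {M3}, {M4}.

4 classes: {M1, M5}, {M2}, {M3}, {M4}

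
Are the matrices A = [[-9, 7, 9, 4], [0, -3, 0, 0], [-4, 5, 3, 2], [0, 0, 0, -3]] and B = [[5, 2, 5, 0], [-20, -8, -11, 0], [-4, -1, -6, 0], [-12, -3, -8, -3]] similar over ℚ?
Two matrices over a field are similar if and only if they have the same invariant factors.

Both A and B have characteristic polynomial (x + 3)^4 and minimal polynomial (x + 3)^3. Computing further, both have invariant factors x + 3, (x + 3)^3. Hence A and B are similar.

Yes.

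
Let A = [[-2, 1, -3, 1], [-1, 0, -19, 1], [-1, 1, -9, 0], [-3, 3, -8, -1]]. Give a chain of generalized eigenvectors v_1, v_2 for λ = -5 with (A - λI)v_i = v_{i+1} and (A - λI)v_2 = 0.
We seek v_1 ∈ ker((A + 5I)^2) \ ker(A + 5I), then set v_{i+1} = (A + 5I) v_i.

One such chain is v_1 = [[0, 3, 1, 0]]^T, v_2 = [[0, -4, -1, 1]]^T. Check: (A + 5I) v_2 = [[0, 0, 0, 0]]^T = 0.

v_1 = [[0, 3, 1, 0]]^T, v_2 = [[0, -4, -1, 1]]^T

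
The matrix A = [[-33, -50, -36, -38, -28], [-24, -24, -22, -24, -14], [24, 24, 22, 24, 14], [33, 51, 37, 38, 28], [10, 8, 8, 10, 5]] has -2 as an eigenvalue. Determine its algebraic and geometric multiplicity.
The characteristic polynomial is x^2(x - 5)^2(x + 2), so the factor x + 2 appears with exponent 1: the algebraic multiplicity is 1.

rank(A + 2I) = 4, so the eigenspace has dimension 5 - 4 = 1: the geometric multiplicity is 1.

algebraic multiplicity 1, geometric multiplicity 1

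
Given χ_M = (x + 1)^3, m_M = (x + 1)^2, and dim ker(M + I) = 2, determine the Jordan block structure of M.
λ = -1: algebraic multiplicity 3 (exponent in χ_M), largest block size 2 (exponent in m_M), 2 blocks (geometric multiplicity). These force block sizes [2, 1].

Jordan blocks: (-1, 2), (-1, 1)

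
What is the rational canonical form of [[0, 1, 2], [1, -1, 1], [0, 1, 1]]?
The invariant factors of A (the non-unit diagonal entries of the Smith normal form of xI - A over ℚ[x]) are x^3 - 3x - 1, each dividing the next. The characteristic polynomial is their product, x^3 - 3x - 1.

The rational canonical form is the block-diagonal matrix of companion matrices C(f_i):
R = [[0, 0, 1], [1, 0, 3], [0, 1, 0]].

Note the characteristic polynomial does not split into linear factors over ℚ, so A has no Jordan form over ℚ; the rational canonical form exists over any field.

R = [[0, 0, 1], [1, 0, 3], [0, 1, 0]]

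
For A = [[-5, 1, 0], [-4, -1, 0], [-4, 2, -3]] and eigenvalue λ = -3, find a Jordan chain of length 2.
v_1 = [[-2, -3, -4]]^T, v_2 = [[1, 2, 2]]^T

We seek v_1 ∈ ker((A + 3I)^2) \ ker(A + 3I), then set v_{i+1} = (A + 3I) v_i.

One such chain is v_1 = [[-2, -3, -4]]^T, v_2 = [[1, 2, 2]]^T. Check: (A + 3I) v_2 = [[0, 0, 0]]^T = 0.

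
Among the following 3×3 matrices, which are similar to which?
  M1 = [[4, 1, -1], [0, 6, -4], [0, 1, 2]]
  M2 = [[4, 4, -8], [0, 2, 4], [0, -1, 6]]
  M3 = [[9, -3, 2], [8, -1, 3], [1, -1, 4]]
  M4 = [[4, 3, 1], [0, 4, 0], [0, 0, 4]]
2 classes: {M1, M3}, {M2, M4}

Characteristic polynomials: χ_{M1} = (x - 4)^3, χ_{M2} = (x - 4)^3, χ_{M3} = (x - 4)^3, χ_{M4} = (x - 4)^3.

{M1, M3}: invariant factors (x - 4)^3.

{M2, M4}: invariant factors x - 4, (x - 4)^2.

Matrices are similar if and only if their invariant-factor lists agree; the partition into similarity classes is {M1, M3}, {M2, M4}.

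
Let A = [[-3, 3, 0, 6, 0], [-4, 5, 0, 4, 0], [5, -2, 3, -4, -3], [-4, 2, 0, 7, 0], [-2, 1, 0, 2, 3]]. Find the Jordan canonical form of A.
J = [[3, 1, 0, 0, 0], [0, 3, 0, 0, 0], [0, 0, 3, 1, 0], [0, 0, 0, 3, 0], [0, 0, 0, 0, 3]]

The characteristic polynomial is det(xI - A) = (x - 3)^5, so the eigenvalues are 3 (algebraic multiplicity 5).

For λ = 3: rank(A - 3I) = 2, rank((A - 3I)^2) = 0. The eigenspace has dimension 5 - 2 = 3, so there are 3 Jordan blocks; the rank sequence gives block sizes [2, 2, 1].

Assembling the blocks gives the Jordan form J above.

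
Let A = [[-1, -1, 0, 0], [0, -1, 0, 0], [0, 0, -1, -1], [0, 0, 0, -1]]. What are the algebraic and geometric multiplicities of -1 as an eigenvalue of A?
algebraic multiplicity 4, geometric multiplicity 2

The characteristic polynomial is (x + 1)^4, so the factor x + 1 appears with exponent 4: the algebraic multiplicity is 4.

rank(A + I) = 2, so the eigenspace has dimension 4 - 2 = 2: the geometric multiplicity is 2.

Since 2 < 4, A is not diagonalizable.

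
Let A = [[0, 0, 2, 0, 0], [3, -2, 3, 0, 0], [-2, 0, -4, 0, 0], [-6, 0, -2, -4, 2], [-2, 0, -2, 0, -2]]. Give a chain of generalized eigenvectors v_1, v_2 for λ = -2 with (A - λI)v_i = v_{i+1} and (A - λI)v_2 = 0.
v_1 = [[0, -1, 1, 3, 1]]^T, v_2 = [[2, 3, -2, -6, -2]]^T

We seek v_1 ∈ ker((A + 2I)^2) \ ker(A + 2I), then set v_{i+1} = (A + 2I) v_i.

One such chain is v_1 = [[0, -1, 1, 3, 1]]^T, v_2 = [[2, 3, -2, -6, -2]]^T. Check: (A + 2I) v_2 = [[0, 0, 0, 0, 0]]^T = 0.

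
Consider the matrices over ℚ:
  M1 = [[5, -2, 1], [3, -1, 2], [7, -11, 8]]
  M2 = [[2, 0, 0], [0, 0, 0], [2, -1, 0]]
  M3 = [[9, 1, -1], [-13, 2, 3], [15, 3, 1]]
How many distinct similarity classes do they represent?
2 classes: {M1, M3}, {M2}

Characteristic polynomials: χ_{M1} = (x - 4)^3, χ_{M2} = x^2(x - 2), χ_{M3} = (x - 4)^3.

{M1, M3}: invariant factors (x - 4)^3.

{M2}: invariant factors x^2(x - 2).

Matrices are similar if and only if their invariant-factor lists agree; the partition into similarity classes is {M1, M3}, {M2}.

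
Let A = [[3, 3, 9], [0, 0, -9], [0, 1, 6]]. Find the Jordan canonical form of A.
J = [[3, 1, 0], [0, 3, 0], [0, 0, 3]]

The characteristic polynomial is det(xI - A) = (x - 3)^3, so the eigenvalues are 3 (algebraic multiplicity 3).

For λ = 3: rank(A - 3I) = 1, rank((A - 3I)^2) = 0. The eigenspace has dimension 3 - 1 = 2, so there are 2 Jordan blocks; the rank sequence gives block sizes [2, 1].

Assembling the blocks gives the Jordan form J above.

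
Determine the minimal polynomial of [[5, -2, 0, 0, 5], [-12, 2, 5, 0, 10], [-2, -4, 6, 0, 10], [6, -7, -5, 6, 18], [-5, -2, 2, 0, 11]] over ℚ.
m_A(x) = (x - 6)^3

The characteristic polynomial factors as (x - 6)^5. The minimal polynomial is ∏(x - λ)^{k_λ} where k_λ is the size of the largest Jordan block at λ.

For λ = 6: rank(A - 6I) = 3, and the largest Jordan block has size 3 (the smallest k with rank((A - 6I)^k) = rank((A - 6I)^(k+1))).

So m_A(x) = (x - 6)^3.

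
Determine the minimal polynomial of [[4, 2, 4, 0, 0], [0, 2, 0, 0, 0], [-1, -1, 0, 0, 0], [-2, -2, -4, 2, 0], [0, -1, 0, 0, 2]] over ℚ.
m_A(x) = (x - 2)^2

The characteristic polynomial factors as (x - 2)^5. The minimal polynomial is ∏(x - λ)^{k_λ} where k_λ is the size of the largest Jordan block at λ.

For λ = 2: rank(A - 2I) = 2, and the largest Jordan block has size 2 (the smallest k with rank((A - 2I)^k) = rank((A - 2I)^(k+1))).

So m_A(x) = (x - 2)^2.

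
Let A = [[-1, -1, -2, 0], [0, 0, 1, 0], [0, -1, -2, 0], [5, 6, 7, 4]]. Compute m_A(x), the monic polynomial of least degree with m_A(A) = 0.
The characteristic polynomial factors as (x - 4)(x + 1)^3. The minimal polynomial is ∏(x - λ)^{k_λ} where k_λ is the size of the largest Jordan block at λ.

For λ = -1: rank(A + I) = 3, and the largest Jordan block has size 3 (the smallest k with rank((A + I)^k) = rank((A + I)^(k+1))).
For λ = 4: rank(A - 4I) = 3, and the largest Jordan block has size 1 (the smallest k with rank((A - 4I)^k) = rank((A - 4I)^(k+1))).

So m_A(x) = (x - 4)(x + 1)^3.

m_A(x) = (x - 4)(x + 1)^3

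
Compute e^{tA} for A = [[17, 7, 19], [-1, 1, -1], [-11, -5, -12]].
e^{tA} = [[(9*t^2 + 30*t + 2)*e^{2*t}/2, t*(3*t + 14)*e^{2*t}/2, t*(6*t + 19)*e^{2*t}], [t*(-3*t - 2)*e^{2*t}/2, (-t^2/2 - t + 1)*e^{2*t}, -t*(2*t + 1)*e^{2*t}], [t*(-3*t - 11)*e^{2*t}, t*(-t - 5)*e^{2*t}, (-4*t^2 - 14*t + 1)*e^{2*t}]]

A has Jordan form J = [[2, 1, 0], [0, 2, 1], [0, 0, 2]] with A = PJP^{-1}, so e^{tA} = P e^{tJ} P^{-1}.

For a Jordan block J_k(λ), e^{tJ_k(λ)} = e^{λt} · (I + tN + t^2 N^2/2! + ... + t^{k-1} N^{k-1}/(k-1)!) where N is the nilpotent superdiagonal part.

Assembling the blocks and conjugating back gives the entries of e^{tA} as shown above.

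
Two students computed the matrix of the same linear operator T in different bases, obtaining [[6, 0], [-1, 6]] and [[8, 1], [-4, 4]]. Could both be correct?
Two matrices over a field are similar if and only if they have the same invariant factors.

Both A and B have characteristic polynomial (x - 6)^2 and minimal polynomial (x - 6)^2. Computing further, both have invariant factors (x - 6)^2. Hence A and B are similar.

Yes.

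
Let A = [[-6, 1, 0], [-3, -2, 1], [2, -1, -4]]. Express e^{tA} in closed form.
A has Jordan form J = [[-4, 1, 0], [0, -4, 1], [0, 0, -4]] with A = PJP^{-1}, so e^{tA} = P e^{tJ} P^{-1}.

For a Jordan block J_k(λ), e^{tJ_k(λ)} = e^{λt} · (I + tN + t^2 N^2/2! + ... + t^{k-1} N^{k-1}/(k-1)!) where N is the nilpotent superdiagonal part.

Assembling the blocks and conjugating back gives the entries of e^{tA} as shown above.

e^{tA} = [[(t^2 - 4*t + 2)*e^{-4*t}/2, t*e^{-4*t}, t^2*e^{-4*t}/2], [t*(t - 3)*e^{-4*t}, (2*t + 1)*e^{-4*t}, t*(t + 1)*e^{-4*t}], [t*(4 - t)*e^{-4*t}/2, -t*e^{-4*t}, (2 - t^2)*e^{-4*t}/2]]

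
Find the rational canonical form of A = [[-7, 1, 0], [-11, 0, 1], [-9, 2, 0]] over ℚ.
The invariant factors of A (the non-unit diagonal entries of the Smith normal form of xI - A over ℚ[x]) are (x + 5)(x^2 + 2x - 1), each dividing the next. The characteristic polynomial is their product, (x + 5)(x^2 + 2x - 1).

The rational canonical form is the block-diagonal matrix of companion matrices C(f_i):
R = [[0, 0, 5], [1, 0, -9], [0, 1, -7]].

Note the characteristic polynomial does not split into linear factors over ℚ, so A has no Jordan form over ℚ; the rational canonical form exists over any field.

R = [[0, 0, 5], [1, 0, -9], [0, 1, -7]]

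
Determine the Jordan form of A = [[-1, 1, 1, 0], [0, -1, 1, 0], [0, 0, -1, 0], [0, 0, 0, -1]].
The characteristic polynomial is det(xI - A) = (x + 1)^4, so the eigenvalues are -1 (algebraic multiplicity 4).

For λ = -1: rank(A + I) = 2, rank((A + I)^2) = 1, rank((A + I)^3) = 0. The eigenspace has dimension 4 - 2 = 2, so there are 2 Jordan blocks; the rank sequence gives block sizes [3, 1].

Assembling the blocks gives the Jordan form J above.

J = [[-1, 1, 0, 0], [0, -1, 1, 0], [0, 0, -1, 0], [0, 0, 0, -1]]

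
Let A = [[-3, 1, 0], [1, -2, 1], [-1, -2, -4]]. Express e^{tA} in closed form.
e^{tA} = [[(t^2 + 2)*e^{-3*t}/2, t*(t + 2)*e^{-3*t}/2, t^2*e^{-3*t}/2], [t*e^{-3*t}, (t + 1)*e^{-3*t}, t*e^{-3*t}], [t*(-t - 2)*e^{-3*t}/2, t*(-t - 4)*e^{-3*t}/2, (-t^2/2 - t + 1)*e^{-3*t}]]

A has Jordan form J = [[-3, 1, 0], [0, -3, 1], [0, 0, -3]] with A = PJP^{-1}, so e^{tA} = P e^{tJ} P^{-1}.

For a Jordan block J_k(λ), e^{tJ_k(λ)} = e^{λt} · (I + tN + t^2 N^2/2! + ... + t^{k-1} N^{k-1}/(k-1)!) where N is the nilpotent superdiagonal part.

Assembling the blocks and conjugating back gives the entries of e^{tA} as shown above.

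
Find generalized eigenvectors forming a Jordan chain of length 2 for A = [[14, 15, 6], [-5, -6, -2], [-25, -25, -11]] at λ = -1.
We seek v_1 ∈ ker((A + I)^2) \ ker(A + I), then set v_{i+1} = (A + I) v_i.

One such chain is v_1 = [[-1, 0, 2]]^T, v_2 = [[-3, 1, 5]]^T. Check: (A + I) v_2 = [[0, 0, 0]]^T = 0.

v_1 = [[-1, 0, 2]]^T, v_2 = [[-3, 1, 5]]^T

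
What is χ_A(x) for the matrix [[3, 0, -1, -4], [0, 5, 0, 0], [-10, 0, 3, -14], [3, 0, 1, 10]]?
χ_A(x) = (x - 6)(x - 5)^3

xI - A = [[x - 3, 0, 1, 4], [0, x - 5, 0, 0], [10, 0, x - 3, 14], [-3, 0, -1, x - 10]].

Expanding det(xI - A) along the first row:
det(xI - A) = + (x - 3)·det([[x - 5, 0, 0], [0, x - 3, 14], [0, -1, x - 10]]) - (0)·det([[0, 0, 0], [10, x - 3, 14], [-3, -1, x - 10]]) + (1)·det([[0, x - 5, 0], [10, 0, 14], [-3, 0, x - 10]]) - (4)·det([[0, x - 5, 0], [10, 0, x - 3], [-3, 0, -1]]).

Evaluating gives χ_A(x) = x^4 - 21x^3 + 165x^2 - 575x + 750 = (x - 6)(x - 5)^3.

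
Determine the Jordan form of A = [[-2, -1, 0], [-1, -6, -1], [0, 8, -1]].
The characteristic polynomial is det(xI - A) = (x + 3)^3, so the eigenvalues are -3 (algebraic multiplicity 3).

For λ = -3: rank(A + 3I) = 2, rank((A + 3I)^2) = 1, rank((A + 3I)^3) = 0. The eigenspace has dimension 3 - 2 = 1, so there is 1 Jordan block; the rank sequence gives block sizes [3].

Assembling the blocks gives the Jordan form J above.

J = [[-3, 1, 0], [0, -3, 1], [0, 0, -3]]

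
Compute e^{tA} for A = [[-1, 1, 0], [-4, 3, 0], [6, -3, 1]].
A has Jordan form J = [[1, 1, 0], [0, 1, 0], [0, 0, 1]] with A = PJP^{-1}, so e^{tA} = P e^{tJ} P^{-1}.

For a Jordan block J_k(λ), e^{tJ_k(λ)} = e^{λt} · (I + tN + t^2 N^2/2! + ... + t^{k-1} N^{k-1}/(k-1)!) where N is the nilpotent superdiagonal part.

Assembling the blocks and conjugating back gives the entries of e^{tA} as shown above.

e^{tA} = [[(1 - 2*t)*e^{t}, t*e^{t}, 0], [-4*t*e^{t}, (2*t + 1)*e^{t}, 0], [6*t*e^{t}, -3*t*e^{t}, e^{t}]]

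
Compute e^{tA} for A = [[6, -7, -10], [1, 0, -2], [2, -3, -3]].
e^{tA} = [[(-t^2 + 5*t + 1)*e^{t}, t*(t - 7)*e^{t}, 2*t*(t - 5)*e^{t}], [t*e^{t}, (1 - t)*e^{t}, -2*t*e^{t}], [t*(4 - t)*e^{t}/2, t*(t - 6)*e^{t}/2, (t^2 - 4*t + 1)*e^{t}]]

A has Jordan form J = [[1, 1, 0], [0, 1, 1], [0, 0, 1]] with A = PJP^{-1}, so e^{tA} = P e^{tJ} P^{-1}.

For a Jordan block J_k(λ), e^{tJ_k(λ)} = e^{λt} · (I + tN + t^2 N^2/2! + ... + t^{k-1} N^{k-1}/(k-1)!) where N is the nilpotent superdiagonal part.

Assembling the blocks and conjugating back gives the entries of e^{tA} as shown above.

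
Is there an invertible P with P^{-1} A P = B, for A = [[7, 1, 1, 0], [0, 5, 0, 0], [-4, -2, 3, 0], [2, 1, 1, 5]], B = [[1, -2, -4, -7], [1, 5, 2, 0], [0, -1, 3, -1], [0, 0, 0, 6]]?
trace(A) = 20 but trace(B) = 15. The trace is a similarity invariant, so A and B are not similar.

No.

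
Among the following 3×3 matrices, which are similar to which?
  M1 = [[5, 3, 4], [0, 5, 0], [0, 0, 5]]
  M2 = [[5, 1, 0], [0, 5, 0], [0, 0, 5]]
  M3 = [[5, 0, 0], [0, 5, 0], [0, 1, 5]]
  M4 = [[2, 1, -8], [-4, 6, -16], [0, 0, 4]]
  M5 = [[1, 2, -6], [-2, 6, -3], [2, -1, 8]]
Characteristic polynomials: χ_{M1} = (x - 5)^3, χ_{M2} = (x - 5)^3, χ_{M3} = (x - 5)^3, χ_{M4} = (x - 4)^3, χ_{M5} = (x - 5)^3.

{M1, M2, M3, M5}: invariant factors x - 5, (x - 5)^2.

{M4}: invariant factors x - 4, (x - 4)^2.

Matrices are similar if and only if their invariant-factor lists agree; the partition into similarity classes is {M1, M2, M3, M5}, {M4}.

2 classes: {M1, M2, M3, M5}, {M4}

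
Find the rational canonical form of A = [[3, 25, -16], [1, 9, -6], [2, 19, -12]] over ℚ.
R = [[0, 0, 2], [1, 0, -4], [0, 1, 0]]

The invariant factors of A (the non-unit diagonal entries of the Smith normal form of xI - A over ℚ[x]) are x^3 + 4x - 2, each dividing the next. The characteristic polynomial is their product, x^3 + 4x - 2.

The rational canonical form is the block-diagonal matrix of companion matrices C(f_i):
R = [[0, 0, 2], [1, 0, -4], [0, 1, 0]].

Note the characteristic polynomial does not split into linear factors over ℚ, so A has no Jordan form over ℚ; the rational canonical form exists over any field.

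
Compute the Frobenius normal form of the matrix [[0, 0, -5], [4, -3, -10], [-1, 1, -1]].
R = [[0, 0, -5], [1, 0, -8], [0, 1, -4]]

The invariant factors of A (the non-unit diagonal entries of the Smith normal form of xI - A over ℚ[x]) are (x + 1)(x^2 + 3x + 5), each dividing the next. The characteristic polynomial is their product, (x + 1)(x^2 + 3x + 5).

The rational canonical form is the block-diagonal matrix of companion matrices C(f_i):
R = [[0, 0, -5], [1, 0, -8], [0, 1, -4]].

Note the characteristic polynomial does not split into linear factors over ℚ, so A has no Jordan form over ℚ; the rational canonical form exists over any field.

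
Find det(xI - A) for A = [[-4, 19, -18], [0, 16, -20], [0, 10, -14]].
χ_A(x) = (x - 6)(x + 4)^2

xI - A = [[x + 4, -19, 18], [0, x - 16, 20], [0, -10, x + 14]].

Expanding det(xI - A) along the first row:
det(xI - A) = + (x + 4)·det([[x - 16, 20], [-10, x + 14]]) - (-19)·det([[0, 20], [0, x + 14]]) + (18)·det([[0, x - 16], [0, -10]]).

Evaluating gives χ_A(x) = x^3 + 2x^2 - 32x - 96 = (x - 6)(x + 4)^2.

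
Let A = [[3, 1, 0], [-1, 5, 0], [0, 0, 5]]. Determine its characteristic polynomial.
χ_A(x) = (x - 5)(x - 4)^2

xI - A = [[x - 3, -1, 0], [1, x - 5, 0], [0, 0, x - 5]].

Expanding det(xI - A) along the first row:
det(xI - A) = + (x - 3)·det([[x - 5, 0], [0, x - 5]]) - (-1)·det([[1, 0], [0, x - 5]]) + (0)·det([[1, x - 5], [0, 0]]).

Evaluating gives χ_A(x) = x^3 - 13x^2 + 56x - 80 = (x - 5)(x - 4)^2.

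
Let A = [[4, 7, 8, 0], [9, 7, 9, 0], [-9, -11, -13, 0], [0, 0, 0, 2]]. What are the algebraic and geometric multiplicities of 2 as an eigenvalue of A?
algebraic multiplicity 1, geometric multiplicity 1

The characteristic polynomial is (x - 2)(x - 1)^2(x + 4), so the factor x - 2 appears with exponent 1: the algebraic multiplicity is 1.

rank(A - 2I) = 3, so the eigenspace has dimension 4 - 3 = 1: the geometric multiplicity is 1.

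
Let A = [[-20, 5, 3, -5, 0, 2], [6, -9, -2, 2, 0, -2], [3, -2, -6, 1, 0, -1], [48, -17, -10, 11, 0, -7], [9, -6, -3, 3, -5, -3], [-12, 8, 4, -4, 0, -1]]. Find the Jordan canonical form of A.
The characteristic polynomial is det(xI - A) = (x + 5)^6, so the eigenvalues are -5 (algebraic multiplicity 6).

For λ = -5: rank(A + 5I) = 2, rank((A + 5I)^2) = 0. The eigenspace has dimension 6 - 2 = 4, so there are 4 Jordan blocks; the rank sequence gives block sizes [2, 2, 1, 1].

Assembling the blocks gives the Jordan form J above.

J = [[-5, 1, 0, 0, 0, 0], [0, -5, 0, 0, 0, 0], [0, 0, -5, 1, 0, 0], [0, 0, 0, -5, 0, 0], [0, 0, 0, 0, -5, 0], [0, 0, 0, 0, 0, -5]]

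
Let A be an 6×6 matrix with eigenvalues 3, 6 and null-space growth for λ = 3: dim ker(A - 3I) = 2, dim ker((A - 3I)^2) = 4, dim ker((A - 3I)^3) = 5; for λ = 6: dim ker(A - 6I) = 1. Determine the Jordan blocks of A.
Jordan blocks: (3, 3), (3, 2), (6, 1)

λ = 3: successive nullity increments [2, 2, 1] count blocks of size ≥ k; block sizes are [3, 2].
λ = 6: successive nullity increments [1] count blocks of size ≥ k; block sizes are [1].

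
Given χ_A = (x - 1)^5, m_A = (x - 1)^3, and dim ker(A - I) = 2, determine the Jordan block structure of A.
λ = 1: algebraic multiplicity 5 (exponent in χ_A), largest block size 3 (exponent in m_A), 2 blocks (geometric multiplicity). These force block sizes [3, 2].

Jordan blocks: (1, 3), (1, 2)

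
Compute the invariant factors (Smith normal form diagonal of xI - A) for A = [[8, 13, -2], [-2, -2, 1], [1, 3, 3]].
The Jordan structure of A has elementary divisors (x - 3)^3. Arranging the block sizes at each eigenvalue in decreasing order and taking row products gives the invariant factors.

Invariant factors (smallest first, each dividing the next): (x - 3)^3.

Check: the last factor (x - 3)^3 is the minimal polynomial, and the product (x - 3)^3 is the characteristic polynomial.

(x - 3)^3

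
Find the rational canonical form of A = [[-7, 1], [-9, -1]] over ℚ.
The invariant factors of A (the non-unit diagonal entries of the Smith normal form of xI - A over ℚ[x]) are (x + 4)^2, each dividing the next. The characteristic polynomial is their product, (x + 4)^2.

The rational canonical form is the block-diagonal matrix of companion matrices C(f_i):
R = [[0, -16], [1, -8]].

R = [[0, -16], [1, -8]]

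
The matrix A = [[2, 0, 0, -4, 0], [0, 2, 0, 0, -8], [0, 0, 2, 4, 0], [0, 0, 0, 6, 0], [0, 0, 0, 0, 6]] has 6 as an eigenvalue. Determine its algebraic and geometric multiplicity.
algebraic multiplicity 2, geometric multiplicity 2

The characteristic polynomial is (x - 6)^2(x - 2)^3, so the factor x - 6 appears with exponent 2: the algebraic multiplicity is 2.

rank(A - 6I) = 3, so the eigenspace has dimension 5 - 3 = 2: the geometric multiplicity is 2.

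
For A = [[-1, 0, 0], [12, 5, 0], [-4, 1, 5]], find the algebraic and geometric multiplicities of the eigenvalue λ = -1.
The characteristic polynomial is (x - 5)^2(x + 1), so the factor x + 1 appears with exponent 1: the algebraic multiplicity is 1.

rank(A + I) = 2, so the eigenspace has dimension 3 - 2 = 1: the geometric multiplicity is 1.

algebraic multiplicity 1, geometric multiplicity 1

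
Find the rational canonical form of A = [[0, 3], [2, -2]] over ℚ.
R = [[0, 6], [1, -2]]

The invariant factors of A (the non-unit diagonal entries of the Smith normal form of xI - A over ℚ[x]) are x^2 + 2x - 6, each dividing the next. The characteristic polynomial is their product, x^2 + 2x - 6.

The rational canonical form is the block-diagonal matrix of companion matrices C(f_i):
R = [[0, 6], [1, -2]].

Note the characteristic polynomial does not split into linear factors over ℚ, so A has no Jordan form over ℚ; the rational canonical form exists over any field.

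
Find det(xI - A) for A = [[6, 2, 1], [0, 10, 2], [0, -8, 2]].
xI - A = [[x - 6, -2, -1], [0, x - 10, -2], [0, 8, x - 2]].

Expanding det(xI - A) along the first row:
det(xI - A) = + (x - 6)·det([[x - 10, -2], [8, x - 2]]) - (-2)·det([[0, -2], [0, x - 2]]) + (-1)·det([[0, x - 10], [0, 8]]).

Evaluating gives χ_A(x) = x^3 - 18x^2 + 108x - 216 = (x - 6)^3.

χ_A(x) = (x - 6)^3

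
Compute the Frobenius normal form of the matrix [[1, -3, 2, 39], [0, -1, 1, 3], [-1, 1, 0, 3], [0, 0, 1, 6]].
R = [[0, 0, 0, -36], [1, 0, 0, -36], [0, 1, 0, 3], [0, 0, 1, 6]]

The invariant factors of A (the non-unit diagonal entries of the Smith normal form of xI - A over ℚ[x]) are (x^2 - 3x - 6)^2, each dividing the next. The characteristic polynomial is their product, (x^2 - 3x - 6)^2.

The rational canonical form is the block-diagonal matrix of companion matrices C(f_i):
R = [[0, 0, 0, -36], [1, 0, 0, -36], [0, 1, 0, 3], [0, 0, 1, 6]].

Note the characteristic polynomial does not split into linear factors over ℚ, so A has no Jordan form over ℚ; the rational canonical form exists over any field.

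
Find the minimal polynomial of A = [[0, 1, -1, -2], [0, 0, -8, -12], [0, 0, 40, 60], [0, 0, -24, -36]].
The characteristic polynomial factors as x^3(x - 4). The minimal polynomial is ∏(x - λ)^{k_λ} where k_λ is the size of the largest Jordan block at λ.

For λ = 0: rank(A) = 2, and the largest Jordan block has size 2 (the smallest k with rank(A^k) = rank(A^(k+1))).
For λ = 4: rank(A - 4I) = 3, and the largest Jordan block has size 1 (the smallest k with rank((A - 4I)^k) = rank((A - 4I)^(k+1))).

So m_A(x) = x^2(x - 4).

m_A(x) = x^2(x - 4)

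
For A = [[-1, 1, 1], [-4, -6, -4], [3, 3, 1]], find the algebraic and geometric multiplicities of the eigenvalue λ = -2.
algebraic multiplicity 3, geometric multiplicity 2

The characteristic polynomial is (x + 2)^3, so the factor x + 2 appears with exponent 3: the algebraic multiplicity is 3.

rank(A + 2I) = 1, so the eigenspace has dimension 3 - 1 = 2: the geometric multiplicity is 2.

Since 2 < 3, A is not diagonalizable.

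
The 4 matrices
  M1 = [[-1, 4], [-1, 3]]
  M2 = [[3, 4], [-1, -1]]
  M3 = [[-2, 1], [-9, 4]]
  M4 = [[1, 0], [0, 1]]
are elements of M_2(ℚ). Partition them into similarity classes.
Characteristic polynomials: χ_{M1} = (x - 1)^2, χ_{M2} = (x - 1)^2, χ_{M3} = (x - 1)^2, χ_{M4} = (x - 1)^2.

{M1, M2, M3}: invariant factors (x - 1)^2.

{M4}: invariant factors x - 1, x - 1.

Matrices are similar if and only if their invariant-factor lists agree; the partition into similarity classes is {M1, M2, M3}, {M4}.

2 classes: {M1, M2, M3}, {M4}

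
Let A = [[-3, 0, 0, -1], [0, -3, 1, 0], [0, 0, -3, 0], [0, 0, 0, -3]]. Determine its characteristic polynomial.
xI - A = [[x + 3, 0, 0, 1], [0, x + 3, -1, 0], [0, 0, x + 3, 0], [0, 0, 0, x + 3]].

Expanding det(xI - A) along the first row:
det(xI - A) = + (x + 3)·det([[x + 3, -1, 0], [0, x + 3, 0], [0, 0, x + 3]]) - (0)·det([[0, -1, 0], [0, x + 3, 0], [0, 0, x + 3]]) + (0)·det([[0, x + 3, 0], [0, 0, 0], [0, 0, x + 3]]) - (1)·det([[0, x + 3, -1], [0, 0, x + 3], [0, 0, 0]]).

Evaluating gives χ_A(x) = x^4 + 12x^3 + 54x^2 + 108x + 81 = (x + 3)^4.

χ_A(x) = (x + 3)^4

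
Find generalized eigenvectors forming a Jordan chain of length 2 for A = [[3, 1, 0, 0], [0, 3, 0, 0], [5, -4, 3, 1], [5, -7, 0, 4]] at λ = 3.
We seek v_1 ∈ ker((A - 3I)^2) \ ker(A - 3I), then set v_{i+1} = (A - 3I) v_i.

One such chain is v_1 = [[0, 1, 2, 2]]^T, v_2 = [[1, 0, -2, -5]]^T. Check: (A - 3I) v_2 = [[0, 0, 0, 0]]^T = 0.

v_1 = [[0, 1, 2, 2]]^T, v_2 = [[1, 0, -2, -5]]^T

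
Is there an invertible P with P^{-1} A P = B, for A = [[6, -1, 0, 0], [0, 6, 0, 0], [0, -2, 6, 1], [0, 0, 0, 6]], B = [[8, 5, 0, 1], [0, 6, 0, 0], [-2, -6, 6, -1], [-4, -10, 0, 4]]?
Two matrices over a field are similar if and only if they have the same invariant factors.

Both A and B have characteristic polynomial (x - 6)^4 and minimal polynomial (x - 6)^2. Computing further, both have invariant factors (x - 6)^2, (x - 6)^2. Hence A and B are similar.

Yes.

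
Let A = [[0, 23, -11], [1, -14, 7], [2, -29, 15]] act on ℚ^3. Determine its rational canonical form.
R = [[0, 0, -12], [1, 0, 8], [0, 1, 1]]

The invariant factors of A (the non-unit diagonal entries of the Smith normal form of xI - A over ℚ[x]) are (x - 2)^2(x + 3), each dividing the next. The characteristic polynomial is their product, (x - 2)^2(x + 3).

The rational canonical form is the block-diagonal matrix of companion matrices C(f_i):
R = [[0, 0, -12], [1, 0, 8], [0, 1, 1]].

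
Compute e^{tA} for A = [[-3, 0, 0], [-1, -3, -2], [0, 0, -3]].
A has Jordan form J = [[-3, 1, 0], [0, -3, 0], [0, 0, -3]] with A = PJP^{-1}, so e^{tA} = P e^{tJ} P^{-1}.

For a Jordan block J_k(λ), e^{tJ_k(λ)} = e^{λt} · (I + tN + t^2 N^2/2! + ... + t^{k-1} N^{k-1}/(k-1)!) where N is the nilpotent superdiagonal part.

Assembling the blocks and conjugating back gives the entries of e^{tA} as shown above.

e^{tA} = [[e^{-3*t}, 0, 0], [-t*e^{-3*t}, e^{-3*t}, -2*t*e^{-3*t}], [0, 0, e^{-3*t}]]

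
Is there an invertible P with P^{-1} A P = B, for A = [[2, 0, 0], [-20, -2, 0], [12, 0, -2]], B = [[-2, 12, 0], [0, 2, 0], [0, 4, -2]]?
Two matrices over a field are similar if and only if they have the same invariant factors.

Both A and B have characteristic polynomial (x - 2)(x + 2)^2 and minimal polynomial (x - 2)(x + 2). Computing further, both have invariant factors x + 2, (x - 2)(x + 2). Hence A and B are similar.

Yes.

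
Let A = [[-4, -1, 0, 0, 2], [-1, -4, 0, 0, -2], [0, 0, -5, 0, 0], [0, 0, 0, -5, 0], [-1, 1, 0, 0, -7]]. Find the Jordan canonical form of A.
J = [[-5, 1, 0, 0, 0], [0, -5, 0, 0, 0], [0, 0, -5, 0, 0], [0, 0, 0, -5, 0], [0, 0, 0, 0, -5]]

The characteristic polynomial is det(xI - A) = (x + 5)^5, so the eigenvalues are -5 (algebraic multiplicity 5).

For λ = -5: rank(A + 5I) = 1, rank((A + 5I)^2) = 0. The eigenspace has dimension 5 - 1 = 4, so there are 4 Jordan blocks; the rank sequence gives block sizes [2, 1, 1, 1].

Assembling the blocks gives the Jordan form J above.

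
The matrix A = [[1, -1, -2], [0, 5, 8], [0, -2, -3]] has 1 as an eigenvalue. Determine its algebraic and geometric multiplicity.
algebraic multiplicity 3, geometric multiplicity 2

The characteristic polynomial is (x - 1)^3, so the factor x - 1 appears with exponent 3: the algebraic multiplicity is 3.

rank(A - I) = 1, so the eigenspace has dimension 3 - 1 = 2: the geometric multiplicity is 2.

Since 2 < 3, A is not diagonalizable.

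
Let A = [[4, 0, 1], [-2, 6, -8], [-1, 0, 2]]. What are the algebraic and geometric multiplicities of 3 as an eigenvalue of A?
The characteristic polynomial is (x - 6)(x - 3)^2, so the factor x - 3 appears with exponent 2: the algebraic multiplicity is 2.

rank(A - 3I) = 2, so the eigenspace has dimension 3 - 2 = 1: the geometric multiplicity is 1.

Since 1 < 2, A is not diagonalizable.

algebraic multiplicity 2, geometric multiplicity 1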